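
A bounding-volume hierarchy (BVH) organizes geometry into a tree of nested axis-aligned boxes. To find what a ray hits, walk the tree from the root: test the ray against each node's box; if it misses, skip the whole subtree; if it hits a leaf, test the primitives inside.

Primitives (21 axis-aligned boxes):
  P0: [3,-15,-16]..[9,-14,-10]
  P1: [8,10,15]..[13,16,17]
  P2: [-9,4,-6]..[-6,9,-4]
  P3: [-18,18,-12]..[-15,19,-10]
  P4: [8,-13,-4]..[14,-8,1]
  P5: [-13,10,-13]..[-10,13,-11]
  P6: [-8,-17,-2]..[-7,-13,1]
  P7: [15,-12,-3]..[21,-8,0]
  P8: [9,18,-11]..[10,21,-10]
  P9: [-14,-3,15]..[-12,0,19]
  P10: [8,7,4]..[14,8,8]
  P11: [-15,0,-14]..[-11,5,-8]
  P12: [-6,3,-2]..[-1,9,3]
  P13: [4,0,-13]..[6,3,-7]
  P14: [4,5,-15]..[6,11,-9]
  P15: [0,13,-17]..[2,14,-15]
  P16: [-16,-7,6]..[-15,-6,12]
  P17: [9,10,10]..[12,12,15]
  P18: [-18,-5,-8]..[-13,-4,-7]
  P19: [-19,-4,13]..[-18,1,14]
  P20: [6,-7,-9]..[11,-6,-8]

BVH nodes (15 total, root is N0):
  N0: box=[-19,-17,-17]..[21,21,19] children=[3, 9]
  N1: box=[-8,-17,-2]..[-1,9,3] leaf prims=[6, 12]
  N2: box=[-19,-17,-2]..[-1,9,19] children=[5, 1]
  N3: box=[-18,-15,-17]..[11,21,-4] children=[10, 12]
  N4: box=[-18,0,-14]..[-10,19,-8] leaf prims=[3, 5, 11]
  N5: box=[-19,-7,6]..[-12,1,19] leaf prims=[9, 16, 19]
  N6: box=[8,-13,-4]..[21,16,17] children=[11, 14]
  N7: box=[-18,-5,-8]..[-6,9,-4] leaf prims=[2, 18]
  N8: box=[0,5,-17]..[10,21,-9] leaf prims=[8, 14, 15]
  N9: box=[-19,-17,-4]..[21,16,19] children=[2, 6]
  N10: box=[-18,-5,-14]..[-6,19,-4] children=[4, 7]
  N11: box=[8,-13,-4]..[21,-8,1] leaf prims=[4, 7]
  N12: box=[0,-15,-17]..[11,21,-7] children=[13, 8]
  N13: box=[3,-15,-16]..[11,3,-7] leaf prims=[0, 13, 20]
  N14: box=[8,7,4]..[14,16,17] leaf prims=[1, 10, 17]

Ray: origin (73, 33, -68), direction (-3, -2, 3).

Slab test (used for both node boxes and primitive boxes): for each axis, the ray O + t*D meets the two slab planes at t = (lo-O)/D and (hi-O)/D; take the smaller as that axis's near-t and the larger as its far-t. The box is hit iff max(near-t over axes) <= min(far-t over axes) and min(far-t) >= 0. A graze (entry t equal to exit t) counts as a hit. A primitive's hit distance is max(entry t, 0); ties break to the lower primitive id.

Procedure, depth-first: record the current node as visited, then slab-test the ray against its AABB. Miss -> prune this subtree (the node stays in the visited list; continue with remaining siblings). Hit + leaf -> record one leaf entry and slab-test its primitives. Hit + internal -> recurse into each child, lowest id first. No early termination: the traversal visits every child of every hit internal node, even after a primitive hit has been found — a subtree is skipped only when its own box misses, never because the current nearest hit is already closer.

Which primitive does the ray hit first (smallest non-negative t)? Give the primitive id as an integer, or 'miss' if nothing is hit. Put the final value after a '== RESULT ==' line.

Trace the traversal:
N0 x:[52/3,92/3] y:[6,25] z:[17,29] -> hit [52/3,25], descend [3, 9]
  N3 x:[62/3,91/3] y:[6,24] z:[17,64/3] -> hit [62/3,64/3], descend [10, 12]
    N10 x:[79/3,91/3] y:[7,19] z:[18,64/3] -> miss, prune
    N12 x:[62/3,73/3] y:[6,24] z:[17,61/3] -> miss, prune
  N9 x:[52/3,92/3] y:[17/2,25] z:[64/3,29] -> hit [64/3,25], descend [2, 6]
    N2 x:[74/3,92/3] y:[12,25] z:[22,29] -> hit [74/3,25], descend [1, 5]
      N1 x:[74/3,27] y:[12,25] z:[22,71/3] -> miss, prune
      N5 x:[85/3,92/3] y:[16,20] z:[74/3,29] -> miss, prune
    N6 x:[52/3,65/3] y:[17/2,23] z:[64/3,85/3] -> hit [64/3,65/3], descend [11, 14]
      N11 x:[52/3,65/3] y:[41/2,23] z:[64/3,23] -> hit [64/3,65/3] leaf, test {P4@t=64/3, P7(miss)}
      N14 x:[59/3,65/3] y:[17/2,13] z:[24,85/3] -> miss, prune

order=[0, 3, 10, 12, 9, 2, 1, 5, 6, 11, 14]  |boxes|=11  |leaves|=1  hit=P4

== RESULT ==
4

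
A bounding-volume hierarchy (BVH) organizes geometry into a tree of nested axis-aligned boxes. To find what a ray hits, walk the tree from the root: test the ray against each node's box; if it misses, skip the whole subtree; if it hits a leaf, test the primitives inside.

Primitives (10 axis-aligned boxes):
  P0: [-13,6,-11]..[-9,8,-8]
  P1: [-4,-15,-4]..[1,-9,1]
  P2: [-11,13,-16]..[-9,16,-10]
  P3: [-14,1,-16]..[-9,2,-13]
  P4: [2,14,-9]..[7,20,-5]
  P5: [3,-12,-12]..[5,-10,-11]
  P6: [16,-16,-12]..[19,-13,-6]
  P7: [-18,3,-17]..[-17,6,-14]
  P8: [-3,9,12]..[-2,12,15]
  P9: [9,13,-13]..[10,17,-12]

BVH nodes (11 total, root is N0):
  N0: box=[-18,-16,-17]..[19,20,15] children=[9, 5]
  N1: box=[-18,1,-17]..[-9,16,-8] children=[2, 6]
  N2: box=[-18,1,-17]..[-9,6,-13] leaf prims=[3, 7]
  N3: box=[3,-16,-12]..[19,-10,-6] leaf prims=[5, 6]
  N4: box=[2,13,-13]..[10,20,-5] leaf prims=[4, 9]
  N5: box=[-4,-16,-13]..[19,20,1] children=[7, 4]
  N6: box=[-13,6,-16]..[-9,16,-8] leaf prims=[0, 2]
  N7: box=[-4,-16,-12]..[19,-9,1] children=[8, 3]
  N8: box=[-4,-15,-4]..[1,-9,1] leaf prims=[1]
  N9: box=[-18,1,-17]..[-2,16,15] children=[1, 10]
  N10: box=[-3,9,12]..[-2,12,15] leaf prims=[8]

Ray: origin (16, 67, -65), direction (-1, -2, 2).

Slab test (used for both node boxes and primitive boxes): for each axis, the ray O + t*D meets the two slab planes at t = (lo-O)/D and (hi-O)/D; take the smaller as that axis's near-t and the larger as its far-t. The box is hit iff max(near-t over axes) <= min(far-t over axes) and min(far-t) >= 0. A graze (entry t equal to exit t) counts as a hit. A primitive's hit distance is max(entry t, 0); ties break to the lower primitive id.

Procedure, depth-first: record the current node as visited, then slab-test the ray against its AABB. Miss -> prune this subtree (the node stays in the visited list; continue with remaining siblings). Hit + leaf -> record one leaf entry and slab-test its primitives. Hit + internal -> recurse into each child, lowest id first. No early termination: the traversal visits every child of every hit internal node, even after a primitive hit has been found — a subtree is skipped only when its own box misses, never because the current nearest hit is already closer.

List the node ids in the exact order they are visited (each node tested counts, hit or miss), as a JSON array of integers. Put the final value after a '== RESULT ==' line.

Traverse from the root:
N0 x:[-3,34] y:[47/2,83/2] z:[24,40] -> hit [24,34], descend [5, 9]
  N5 x:[-3,20] y:[47/2,83/2] z:[26,33] -> miss, prune
  N9 x:[18,34] y:[51/2,33] z:[24,40] -> hit [51/2,33], descend [1, 10]
    N1 x:[25,34] y:[51/2,33] z:[24,57/2] -> hit [51/2,57/2], descend [2, 6]
      N2 x:[25,34] y:[61/2,33] z:[24,26] -> miss, prune
      N6 x:[25,29] y:[51/2,61/2] z:[49/2,57/2] -> hit [51/2,57/2] leaf, test {P0(miss), P2@t=51/2}
    N10 x:[18,19] y:[55/2,29] z:[77/2,40] -> miss, prune

7 AABB tests over nodes [0, 5, 9, 1, 2, 6, 10]; 1 leaf entered; closest P2.

== RESULT ==
[0, 5, 9, 1, 2, 6, 10]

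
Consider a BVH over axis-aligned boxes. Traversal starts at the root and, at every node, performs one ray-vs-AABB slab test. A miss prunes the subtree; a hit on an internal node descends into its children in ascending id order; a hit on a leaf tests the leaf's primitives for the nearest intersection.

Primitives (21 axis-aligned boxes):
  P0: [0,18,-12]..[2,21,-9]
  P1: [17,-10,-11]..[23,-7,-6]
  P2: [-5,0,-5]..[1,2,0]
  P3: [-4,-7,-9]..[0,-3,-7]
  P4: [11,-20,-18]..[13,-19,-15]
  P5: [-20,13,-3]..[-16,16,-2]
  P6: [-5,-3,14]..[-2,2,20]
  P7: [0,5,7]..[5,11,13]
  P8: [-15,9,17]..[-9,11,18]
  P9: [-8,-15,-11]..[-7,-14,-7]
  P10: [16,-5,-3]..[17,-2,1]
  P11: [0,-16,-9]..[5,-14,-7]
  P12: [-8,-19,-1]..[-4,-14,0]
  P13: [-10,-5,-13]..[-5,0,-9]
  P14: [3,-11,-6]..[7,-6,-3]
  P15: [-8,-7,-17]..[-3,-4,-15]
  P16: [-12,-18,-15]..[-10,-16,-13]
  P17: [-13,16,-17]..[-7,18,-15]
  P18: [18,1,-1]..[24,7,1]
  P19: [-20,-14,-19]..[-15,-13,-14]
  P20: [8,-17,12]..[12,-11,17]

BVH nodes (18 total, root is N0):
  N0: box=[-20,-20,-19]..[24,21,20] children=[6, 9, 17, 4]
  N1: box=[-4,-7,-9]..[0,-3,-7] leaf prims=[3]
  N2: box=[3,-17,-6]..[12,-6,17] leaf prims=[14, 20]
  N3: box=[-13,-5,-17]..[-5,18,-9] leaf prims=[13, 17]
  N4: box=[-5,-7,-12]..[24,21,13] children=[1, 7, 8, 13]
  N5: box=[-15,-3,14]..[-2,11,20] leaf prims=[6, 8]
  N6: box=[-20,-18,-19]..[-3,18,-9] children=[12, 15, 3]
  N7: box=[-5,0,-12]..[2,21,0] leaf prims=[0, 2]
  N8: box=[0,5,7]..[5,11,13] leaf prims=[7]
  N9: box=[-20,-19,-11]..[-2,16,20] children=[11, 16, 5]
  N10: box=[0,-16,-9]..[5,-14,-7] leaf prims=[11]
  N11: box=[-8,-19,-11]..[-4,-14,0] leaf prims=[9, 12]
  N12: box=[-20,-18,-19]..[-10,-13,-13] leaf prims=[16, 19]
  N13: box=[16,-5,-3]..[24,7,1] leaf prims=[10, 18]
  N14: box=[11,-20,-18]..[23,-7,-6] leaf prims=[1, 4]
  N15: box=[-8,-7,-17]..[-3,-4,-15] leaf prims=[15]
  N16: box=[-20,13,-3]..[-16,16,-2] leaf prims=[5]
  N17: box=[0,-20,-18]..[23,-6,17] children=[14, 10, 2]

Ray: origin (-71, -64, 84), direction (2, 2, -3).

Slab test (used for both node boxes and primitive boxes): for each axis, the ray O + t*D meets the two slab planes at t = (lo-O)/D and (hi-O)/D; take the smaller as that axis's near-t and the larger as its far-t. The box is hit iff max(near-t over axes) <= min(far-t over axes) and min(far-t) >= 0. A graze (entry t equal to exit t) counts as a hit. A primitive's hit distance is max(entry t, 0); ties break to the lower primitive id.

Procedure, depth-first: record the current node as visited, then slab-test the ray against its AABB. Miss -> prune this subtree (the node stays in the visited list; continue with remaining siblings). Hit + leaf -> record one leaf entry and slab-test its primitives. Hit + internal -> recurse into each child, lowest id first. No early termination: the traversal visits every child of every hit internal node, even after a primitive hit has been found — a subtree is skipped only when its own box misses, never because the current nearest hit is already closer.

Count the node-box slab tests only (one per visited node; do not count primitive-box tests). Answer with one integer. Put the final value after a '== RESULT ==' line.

Traverse from the root:
N0 x:[51/2,95/2] y:[22,85/2] z:[64/3,103/3] -> hit [51/2,103/3], descend [4, 6, 9, 17]
  N4 x:[33,95/2] y:[57/2,85/2] z:[71/3,32] -> miss, prune
  N6 x:[51/2,34] y:[23,41] z:[31,103/3] -> hit [31,34], descend [3, 12, 15]
    N3 x:[29,33] y:[59/2,41] z:[31,101/3] -> hit [31,33] leaf, test {P13@t=31, P17(miss)}
    N12 x:[51/2,61/2] y:[23,51/2] z:[97/3,103/3] -> miss, prune
    N15 x:[63/2,34] y:[57/2,30] z:[33,101/3] -> miss, prune
  N9 x:[51/2,69/2] y:[45/2,40] z:[64/3,95/3] -> hit [51/2,95/3], descend [5, 11, 16]
    N5 x:[28,69/2] y:[61/2,75/2] z:[64/3,70/3] -> miss, prune
    N11 x:[63/2,67/2] y:[45/2,25] z:[28,95/3] -> miss, prune
    N16 x:[51/2,55/2] y:[77/2,40] z:[86/3,29] -> miss, prune
  N17 x:[71/2,47] y:[22,29] z:[67/3,34] -> miss, prune

11 AABB tests over nodes [0, 4, 6, 3, 12, 15, 9, 5, 11, 16, 17]; 1 leaf entered; closest P13.

== RESULT ==
11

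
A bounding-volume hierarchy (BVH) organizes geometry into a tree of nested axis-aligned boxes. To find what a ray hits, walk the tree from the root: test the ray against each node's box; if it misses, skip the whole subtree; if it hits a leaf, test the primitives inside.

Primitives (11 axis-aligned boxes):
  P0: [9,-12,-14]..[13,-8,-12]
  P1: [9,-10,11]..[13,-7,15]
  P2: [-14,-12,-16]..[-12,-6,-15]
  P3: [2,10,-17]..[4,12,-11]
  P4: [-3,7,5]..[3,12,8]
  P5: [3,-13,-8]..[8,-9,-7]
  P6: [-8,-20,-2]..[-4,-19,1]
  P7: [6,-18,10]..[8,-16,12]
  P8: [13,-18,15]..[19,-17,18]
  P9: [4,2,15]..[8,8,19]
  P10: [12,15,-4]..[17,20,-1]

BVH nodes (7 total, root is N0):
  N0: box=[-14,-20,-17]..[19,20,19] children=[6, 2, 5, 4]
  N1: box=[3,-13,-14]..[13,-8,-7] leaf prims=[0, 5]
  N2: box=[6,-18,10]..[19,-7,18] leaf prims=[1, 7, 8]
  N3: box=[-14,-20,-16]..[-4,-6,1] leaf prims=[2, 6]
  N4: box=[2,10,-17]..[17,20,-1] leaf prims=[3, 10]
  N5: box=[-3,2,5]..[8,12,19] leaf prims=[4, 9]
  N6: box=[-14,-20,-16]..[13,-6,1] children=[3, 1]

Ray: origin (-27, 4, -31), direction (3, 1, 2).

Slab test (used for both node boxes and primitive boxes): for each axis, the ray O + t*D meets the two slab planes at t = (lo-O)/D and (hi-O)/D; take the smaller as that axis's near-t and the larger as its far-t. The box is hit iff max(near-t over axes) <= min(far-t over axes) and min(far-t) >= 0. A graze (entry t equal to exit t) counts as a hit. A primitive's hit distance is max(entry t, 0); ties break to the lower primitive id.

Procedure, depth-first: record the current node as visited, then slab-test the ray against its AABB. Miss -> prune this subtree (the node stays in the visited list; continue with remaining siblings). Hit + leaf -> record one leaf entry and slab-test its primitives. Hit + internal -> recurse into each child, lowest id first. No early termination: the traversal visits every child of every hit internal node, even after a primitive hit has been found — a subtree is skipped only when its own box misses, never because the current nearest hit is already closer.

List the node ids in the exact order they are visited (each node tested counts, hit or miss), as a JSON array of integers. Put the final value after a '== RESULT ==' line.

Trace the traversal:
N0 x:[13/3,46/3] y:[-24,16] z:[7,25] -> hit [7,46/3], descend [2, 4, 5, 6]
  N2 x:[11,46/3] y:[-22,-11] z:[41/2,49/2] -> miss, prune
  N4 x:[29/3,44/3] y:[6,16] z:[7,15] -> hit [29/3,44/3] leaf, test {P3(miss), P10@t=27/2}
  N5 x:[8,35/3] y:[-2,8] z:[18,25] -> miss, prune
  N6 x:[13/3,40/3] y:[-24,-10] z:[15/2,16] -> miss, prune

order=[0, 2, 4, 5, 6]  |boxes|=5  |leaves|=1  hit=P10

== RESULT ==
[0, 2, 4, 5, 6]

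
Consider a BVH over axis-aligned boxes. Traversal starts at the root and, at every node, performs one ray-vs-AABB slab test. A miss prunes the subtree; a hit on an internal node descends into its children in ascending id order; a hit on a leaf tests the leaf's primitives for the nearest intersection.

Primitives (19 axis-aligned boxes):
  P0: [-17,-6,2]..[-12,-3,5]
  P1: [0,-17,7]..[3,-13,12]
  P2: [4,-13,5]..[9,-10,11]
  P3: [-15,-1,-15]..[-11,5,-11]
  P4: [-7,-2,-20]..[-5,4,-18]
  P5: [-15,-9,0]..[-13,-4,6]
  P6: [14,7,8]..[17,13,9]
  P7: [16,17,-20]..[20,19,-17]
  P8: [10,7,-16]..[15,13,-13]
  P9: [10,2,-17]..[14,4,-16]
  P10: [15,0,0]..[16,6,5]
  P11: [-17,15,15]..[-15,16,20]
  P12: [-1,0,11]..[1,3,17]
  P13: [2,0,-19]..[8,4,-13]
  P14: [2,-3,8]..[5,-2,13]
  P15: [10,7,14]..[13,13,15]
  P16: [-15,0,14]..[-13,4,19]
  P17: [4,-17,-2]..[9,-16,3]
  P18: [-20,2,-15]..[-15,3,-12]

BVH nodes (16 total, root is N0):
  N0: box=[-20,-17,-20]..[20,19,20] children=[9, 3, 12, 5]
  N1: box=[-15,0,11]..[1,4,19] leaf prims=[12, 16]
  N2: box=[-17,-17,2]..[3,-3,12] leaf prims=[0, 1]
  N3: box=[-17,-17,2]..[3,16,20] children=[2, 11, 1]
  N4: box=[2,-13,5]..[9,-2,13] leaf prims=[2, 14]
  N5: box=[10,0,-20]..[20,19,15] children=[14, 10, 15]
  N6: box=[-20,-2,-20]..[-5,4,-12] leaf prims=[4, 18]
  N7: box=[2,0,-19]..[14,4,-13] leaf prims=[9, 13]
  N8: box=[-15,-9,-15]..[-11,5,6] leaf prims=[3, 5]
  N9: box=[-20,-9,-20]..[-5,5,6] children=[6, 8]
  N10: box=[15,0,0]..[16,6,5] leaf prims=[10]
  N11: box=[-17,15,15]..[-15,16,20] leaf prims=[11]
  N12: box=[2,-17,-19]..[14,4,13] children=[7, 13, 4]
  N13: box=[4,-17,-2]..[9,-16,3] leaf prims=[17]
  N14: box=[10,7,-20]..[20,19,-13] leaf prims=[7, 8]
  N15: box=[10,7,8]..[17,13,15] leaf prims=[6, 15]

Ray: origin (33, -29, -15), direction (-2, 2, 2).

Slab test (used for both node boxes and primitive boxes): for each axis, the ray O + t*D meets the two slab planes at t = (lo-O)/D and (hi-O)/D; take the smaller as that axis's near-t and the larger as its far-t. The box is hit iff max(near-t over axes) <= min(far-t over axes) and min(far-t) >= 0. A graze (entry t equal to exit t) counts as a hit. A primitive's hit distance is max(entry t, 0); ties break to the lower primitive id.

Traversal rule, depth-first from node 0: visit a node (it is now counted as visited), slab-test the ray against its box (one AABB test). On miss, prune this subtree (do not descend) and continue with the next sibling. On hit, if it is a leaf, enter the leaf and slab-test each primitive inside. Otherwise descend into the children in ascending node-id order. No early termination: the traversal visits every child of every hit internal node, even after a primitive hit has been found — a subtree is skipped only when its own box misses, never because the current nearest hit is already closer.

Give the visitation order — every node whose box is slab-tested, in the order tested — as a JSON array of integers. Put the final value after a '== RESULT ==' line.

Traverse from the root:
N0 x:[13/2,53/2] y:[6,24] z:[-5/2,35/2] -> hit [13/2,35/2], descend [3, 5, 9, 12]
  N3 x:[15,25] y:[6,45/2] z:[17/2,35/2] -> hit [15,35/2], descend [1, 2, 11]
    N1 x:[16,24] y:[29/2,33/2] z:[13,17] -> hit [16,33/2] leaf, test {P12@t=16, P16(miss)}
    N2 x:[15,25] y:[6,13] z:[17/2,27/2] -> miss, prune
    N11 x:[24,25] y:[22,45/2] z:[15,35/2] -> miss, prune
  N5 x:[13/2,23/2] y:[29/2,24] z:[-5/2,15] -> miss, prune
  N9 x:[19,53/2] y:[10,17] z:[-5/2,21/2] -> miss, prune
  N12 x:[19/2,31/2] y:[6,33/2] z:[-2,14] -> hit [19/2,14], descend [4, 7, 13]
    N4 x:[12,31/2] y:[8,27/2] z:[10,14] -> hit [12,27/2] leaf, test {P2(miss), P14(miss)}
    N7 x:[19/2,31/2] y:[29/2,33/2] z:[-2,1] -> miss, prune
    N13 x:[12,29/2] y:[6,13/2] z:[13/2,9] -> miss, prune

order=[0, 3, 1, 2, 11, 5, 9, 12, 4, 7, 13]  |boxes|=11  |leaves|=2  hit=P12

== RESULT ==
[0, 3, 1, 2, 11, 5, 9, 12, 4, 7, 13]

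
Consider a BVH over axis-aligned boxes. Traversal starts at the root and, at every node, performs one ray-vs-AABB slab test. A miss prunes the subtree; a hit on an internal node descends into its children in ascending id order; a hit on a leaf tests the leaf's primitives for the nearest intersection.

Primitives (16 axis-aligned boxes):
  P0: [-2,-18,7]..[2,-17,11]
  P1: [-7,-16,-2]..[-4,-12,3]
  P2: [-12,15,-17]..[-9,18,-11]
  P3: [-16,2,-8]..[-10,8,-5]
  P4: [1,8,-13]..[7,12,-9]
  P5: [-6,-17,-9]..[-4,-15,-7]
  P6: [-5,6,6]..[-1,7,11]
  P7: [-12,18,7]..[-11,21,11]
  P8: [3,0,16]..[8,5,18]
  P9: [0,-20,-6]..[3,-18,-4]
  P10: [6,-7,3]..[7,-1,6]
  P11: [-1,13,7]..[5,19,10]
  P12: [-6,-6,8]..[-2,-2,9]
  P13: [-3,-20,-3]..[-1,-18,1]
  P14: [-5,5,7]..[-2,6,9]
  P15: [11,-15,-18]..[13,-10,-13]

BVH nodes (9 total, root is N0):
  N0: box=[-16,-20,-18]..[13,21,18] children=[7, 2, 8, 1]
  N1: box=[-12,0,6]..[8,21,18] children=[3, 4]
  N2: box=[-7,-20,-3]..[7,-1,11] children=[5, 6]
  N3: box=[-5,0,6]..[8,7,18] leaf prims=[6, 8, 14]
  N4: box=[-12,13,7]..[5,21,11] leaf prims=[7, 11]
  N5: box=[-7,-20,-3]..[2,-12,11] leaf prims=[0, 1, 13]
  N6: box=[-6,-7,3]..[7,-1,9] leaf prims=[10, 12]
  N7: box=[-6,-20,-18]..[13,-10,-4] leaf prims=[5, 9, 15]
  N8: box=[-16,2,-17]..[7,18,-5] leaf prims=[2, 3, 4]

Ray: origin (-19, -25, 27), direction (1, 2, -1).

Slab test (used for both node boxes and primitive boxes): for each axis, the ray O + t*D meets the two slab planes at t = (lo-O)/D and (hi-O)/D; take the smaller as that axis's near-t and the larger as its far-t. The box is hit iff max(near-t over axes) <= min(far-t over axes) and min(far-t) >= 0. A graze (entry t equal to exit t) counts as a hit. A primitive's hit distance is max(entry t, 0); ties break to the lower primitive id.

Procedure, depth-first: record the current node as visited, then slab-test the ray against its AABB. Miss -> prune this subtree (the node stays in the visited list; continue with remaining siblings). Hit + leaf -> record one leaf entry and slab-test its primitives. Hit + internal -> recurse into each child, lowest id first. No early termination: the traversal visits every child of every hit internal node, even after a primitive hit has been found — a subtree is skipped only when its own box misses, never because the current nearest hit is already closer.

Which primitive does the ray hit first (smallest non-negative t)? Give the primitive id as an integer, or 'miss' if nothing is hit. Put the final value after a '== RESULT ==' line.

Walk:
N0 x:[3,32] y:[5/2,23] z:[9,45] -> hit [9,23], descend [1, 2, 7, 8]
  N1 x:[7,27] y:[25/2,23] z:[9,21] -> hit [25/2,21], descend [3, 4]
    N3 x:[14,27] y:[25/2,16] z:[9,21] -> hit [14,16] leaf, test {P6@t=16, P8(miss), P14(miss)}
    N4 x:[7,24] y:[19,23] z:[16,20] -> hit [19,20] leaf, test {P7(miss), P11@t=19}
  N2 x:[12,26] y:[5/2,12] z:[16,30] -> miss, prune
  N7 x:[13,32] y:[5/2,15/2] z:[31,45] -> miss, prune
  N8 x:[3,26] y:[27/2,43/2] z:[32,44] -> miss, prune

7 AABB tests over nodes [0, 1, 3, 4, 2, 7, 8]; 2 leaves entered; closest P6.

== RESULT ==
6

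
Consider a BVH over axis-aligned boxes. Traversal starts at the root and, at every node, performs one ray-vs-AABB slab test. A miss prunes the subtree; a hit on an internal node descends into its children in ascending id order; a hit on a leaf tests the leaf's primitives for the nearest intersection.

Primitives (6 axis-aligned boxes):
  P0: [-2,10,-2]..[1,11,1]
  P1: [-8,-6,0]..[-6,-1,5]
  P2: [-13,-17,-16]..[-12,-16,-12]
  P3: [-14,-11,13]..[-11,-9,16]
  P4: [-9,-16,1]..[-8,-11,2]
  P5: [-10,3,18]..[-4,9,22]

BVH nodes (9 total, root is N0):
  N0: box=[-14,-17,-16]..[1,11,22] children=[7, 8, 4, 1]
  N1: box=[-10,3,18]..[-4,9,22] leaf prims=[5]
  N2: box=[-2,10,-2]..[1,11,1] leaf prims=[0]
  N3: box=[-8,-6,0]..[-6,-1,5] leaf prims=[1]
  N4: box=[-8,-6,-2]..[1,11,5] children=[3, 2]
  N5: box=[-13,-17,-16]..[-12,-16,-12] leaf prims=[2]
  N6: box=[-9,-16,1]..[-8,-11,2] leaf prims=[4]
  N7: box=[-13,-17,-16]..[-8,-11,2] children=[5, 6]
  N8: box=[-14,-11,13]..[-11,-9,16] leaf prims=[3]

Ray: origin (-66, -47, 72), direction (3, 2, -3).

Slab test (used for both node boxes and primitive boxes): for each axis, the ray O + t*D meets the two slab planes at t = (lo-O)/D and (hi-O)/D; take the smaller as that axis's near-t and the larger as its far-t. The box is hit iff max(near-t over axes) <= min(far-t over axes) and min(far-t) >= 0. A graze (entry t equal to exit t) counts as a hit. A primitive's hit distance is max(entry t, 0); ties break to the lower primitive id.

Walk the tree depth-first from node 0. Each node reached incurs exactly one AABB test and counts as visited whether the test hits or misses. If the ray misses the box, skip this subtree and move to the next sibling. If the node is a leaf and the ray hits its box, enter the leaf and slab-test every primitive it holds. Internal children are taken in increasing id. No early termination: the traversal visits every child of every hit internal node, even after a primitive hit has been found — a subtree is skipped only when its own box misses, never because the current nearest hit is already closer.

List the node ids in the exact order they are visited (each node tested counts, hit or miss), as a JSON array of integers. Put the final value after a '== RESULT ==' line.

Walk:
N0 x:[52/3,67/3] y:[15,29] z:[50/3,88/3] -> hit [52/3,67/3], descend [1, 4, 7, 8]
  N1 x:[56/3,62/3] y:[25,28] z:[50/3,18] -> miss, prune
  N4 x:[58/3,67/3] y:[41/2,29] z:[67/3,74/3] -> hit [67/3,67/3], descend [2, 3]
    N2 x:[64/3,67/3] y:[57/2,29] z:[71/3,74/3] -> miss, prune
    N3 x:[58/3,20] y:[41/2,23] z:[67/3,24] -> miss, prune
  N7 x:[53/3,58/3] y:[15,18] z:[70/3,88/3] -> miss, prune
  N8 x:[52/3,55/3] y:[18,19] z:[56/3,59/3] -> miss, prune

Summary -> nodes [0, 1, 4, 2, 3, 7, 8]; box-tests=7; leaf-entries=0; first=miss

== RESULT ==
[0, 1, 4, 2, 3, 7, 8]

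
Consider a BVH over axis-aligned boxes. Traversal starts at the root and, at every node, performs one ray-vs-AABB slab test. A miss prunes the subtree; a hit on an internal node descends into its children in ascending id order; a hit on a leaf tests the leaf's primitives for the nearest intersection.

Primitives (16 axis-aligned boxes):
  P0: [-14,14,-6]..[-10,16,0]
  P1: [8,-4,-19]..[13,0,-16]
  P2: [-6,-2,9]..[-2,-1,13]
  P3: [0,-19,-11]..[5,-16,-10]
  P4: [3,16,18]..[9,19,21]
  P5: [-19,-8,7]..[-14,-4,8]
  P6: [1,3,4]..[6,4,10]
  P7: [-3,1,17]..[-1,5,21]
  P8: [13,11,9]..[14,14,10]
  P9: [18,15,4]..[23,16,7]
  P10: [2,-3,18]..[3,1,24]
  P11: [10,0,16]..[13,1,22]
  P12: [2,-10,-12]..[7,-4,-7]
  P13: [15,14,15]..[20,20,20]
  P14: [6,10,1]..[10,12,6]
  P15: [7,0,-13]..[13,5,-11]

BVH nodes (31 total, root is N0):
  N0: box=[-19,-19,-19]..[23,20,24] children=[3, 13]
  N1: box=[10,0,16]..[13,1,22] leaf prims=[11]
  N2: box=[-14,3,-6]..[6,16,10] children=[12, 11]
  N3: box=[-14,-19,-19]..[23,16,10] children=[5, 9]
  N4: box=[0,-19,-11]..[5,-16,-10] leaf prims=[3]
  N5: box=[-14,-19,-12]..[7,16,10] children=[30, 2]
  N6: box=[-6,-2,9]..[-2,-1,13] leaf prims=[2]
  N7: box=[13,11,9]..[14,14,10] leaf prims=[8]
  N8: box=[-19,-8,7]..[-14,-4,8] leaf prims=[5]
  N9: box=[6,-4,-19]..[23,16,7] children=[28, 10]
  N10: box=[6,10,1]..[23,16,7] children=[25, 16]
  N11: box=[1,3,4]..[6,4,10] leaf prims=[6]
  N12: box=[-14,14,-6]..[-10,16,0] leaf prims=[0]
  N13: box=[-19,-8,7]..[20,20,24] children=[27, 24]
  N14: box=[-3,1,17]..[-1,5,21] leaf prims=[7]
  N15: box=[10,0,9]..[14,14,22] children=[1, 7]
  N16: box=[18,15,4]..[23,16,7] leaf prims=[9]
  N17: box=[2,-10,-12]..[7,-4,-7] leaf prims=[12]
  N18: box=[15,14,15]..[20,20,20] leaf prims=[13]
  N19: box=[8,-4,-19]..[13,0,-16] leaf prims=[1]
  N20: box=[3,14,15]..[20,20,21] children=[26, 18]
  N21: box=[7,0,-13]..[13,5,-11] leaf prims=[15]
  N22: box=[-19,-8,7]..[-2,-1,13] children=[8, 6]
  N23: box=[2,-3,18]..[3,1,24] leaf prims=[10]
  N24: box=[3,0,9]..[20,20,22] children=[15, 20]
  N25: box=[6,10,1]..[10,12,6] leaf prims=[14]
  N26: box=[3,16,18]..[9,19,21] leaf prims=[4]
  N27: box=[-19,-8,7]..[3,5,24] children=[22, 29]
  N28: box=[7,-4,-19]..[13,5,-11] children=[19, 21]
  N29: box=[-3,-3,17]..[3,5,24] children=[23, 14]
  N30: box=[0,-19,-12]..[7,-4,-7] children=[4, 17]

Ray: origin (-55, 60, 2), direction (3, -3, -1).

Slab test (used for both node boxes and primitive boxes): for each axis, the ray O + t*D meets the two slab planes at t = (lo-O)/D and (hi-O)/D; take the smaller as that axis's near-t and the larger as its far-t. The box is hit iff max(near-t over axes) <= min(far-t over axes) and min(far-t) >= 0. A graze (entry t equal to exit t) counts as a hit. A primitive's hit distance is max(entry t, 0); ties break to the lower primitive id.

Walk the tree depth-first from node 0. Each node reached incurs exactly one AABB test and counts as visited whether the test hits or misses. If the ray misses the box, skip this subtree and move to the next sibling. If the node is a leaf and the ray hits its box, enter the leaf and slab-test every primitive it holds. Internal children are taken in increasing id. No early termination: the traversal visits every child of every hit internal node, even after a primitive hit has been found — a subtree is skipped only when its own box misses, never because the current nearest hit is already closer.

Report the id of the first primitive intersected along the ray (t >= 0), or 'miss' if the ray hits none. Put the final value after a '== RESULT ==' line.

Trace the traversal:
N0 x:[12,26] y:[40/3,79/3] z:[-22,21] -> hit [40/3,21], descend [3, 13]
  N3 x:[41/3,26] y:[44/3,79/3] z:[-8,21] -> hit [44/3,21], descend [5, 9]
    N5 x:[41/3,62/3] y:[44/3,79/3] z:[-8,14] -> miss, prune
    N9 x:[61/3,26] y:[44/3,64/3] z:[-5,21] -> hit [61/3,21], descend [10, 28]
      N10 x:[61/3,26] y:[44/3,50/3] z:[-5,1] -> miss, prune
      N28 x:[62/3,68/3] y:[55/3,64/3] z:[13,21] -> hit [62/3,21], descend [19, 21]
        N19 x:[21,68/3] y:[20,64/3] z:[18,21] -> hit [21,21] leaf, test {P1@t=21}
        N21 x:[62/3,68/3] y:[55/3,20] z:[13,15] -> miss, prune
  N13 x:[12,25] y:[40/3,68/3] z:[-22,-5] -> miss, prune

order=[0, 3, 5, 9, 10, 28, 19, 21, 13]  |boxes|=9  |leaves|=1  hit=P1

== RESULT ==
1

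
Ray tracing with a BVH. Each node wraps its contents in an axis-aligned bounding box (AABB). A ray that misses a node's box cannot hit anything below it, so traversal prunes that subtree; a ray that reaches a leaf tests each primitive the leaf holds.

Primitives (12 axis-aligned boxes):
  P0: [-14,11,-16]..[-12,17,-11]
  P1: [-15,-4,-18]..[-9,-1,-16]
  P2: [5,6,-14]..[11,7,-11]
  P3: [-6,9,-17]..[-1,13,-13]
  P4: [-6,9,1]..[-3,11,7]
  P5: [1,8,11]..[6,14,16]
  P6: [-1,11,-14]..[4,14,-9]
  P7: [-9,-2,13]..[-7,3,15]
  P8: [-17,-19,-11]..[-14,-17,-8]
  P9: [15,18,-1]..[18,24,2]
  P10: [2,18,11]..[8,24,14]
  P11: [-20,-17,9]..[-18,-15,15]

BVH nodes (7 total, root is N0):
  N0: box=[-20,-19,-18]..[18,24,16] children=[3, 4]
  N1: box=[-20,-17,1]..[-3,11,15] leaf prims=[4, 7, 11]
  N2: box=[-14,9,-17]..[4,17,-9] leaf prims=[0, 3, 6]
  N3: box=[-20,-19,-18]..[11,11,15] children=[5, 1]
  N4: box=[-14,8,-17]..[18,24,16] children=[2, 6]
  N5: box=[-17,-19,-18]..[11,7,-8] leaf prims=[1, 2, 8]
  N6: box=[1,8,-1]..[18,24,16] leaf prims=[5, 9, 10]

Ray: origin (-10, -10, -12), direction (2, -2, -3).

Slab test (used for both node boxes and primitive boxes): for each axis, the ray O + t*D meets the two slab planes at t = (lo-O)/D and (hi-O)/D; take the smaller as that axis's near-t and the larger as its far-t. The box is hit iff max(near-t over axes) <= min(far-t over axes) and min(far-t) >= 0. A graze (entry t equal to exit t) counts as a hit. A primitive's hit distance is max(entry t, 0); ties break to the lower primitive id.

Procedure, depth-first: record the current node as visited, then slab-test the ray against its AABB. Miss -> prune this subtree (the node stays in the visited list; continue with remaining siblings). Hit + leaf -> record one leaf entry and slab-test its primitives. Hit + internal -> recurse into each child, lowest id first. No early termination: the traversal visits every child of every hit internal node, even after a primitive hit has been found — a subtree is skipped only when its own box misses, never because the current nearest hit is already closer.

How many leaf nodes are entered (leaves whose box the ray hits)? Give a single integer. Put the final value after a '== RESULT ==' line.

Trace the traversal:
N0 x:[-5,14] y:[-17,9/2] z:[-28/3,2] -> hit [-5,2], descend [3, 4]
  N3 x:[-5,21/2] y:[-21/2,9/2] z:[-9,2] -> hit [-5,2], descend [1, 5]
    N1 x:[-5,7/2] y:[-21/2,7/2] z:[-9,-13/3] -> miss, prune
    N5 x:[-7/2,21/2] y:[-17/2,9/2] z:[-4/3,2] -> hit [-4/3,2] leaf, test {P1(miss), P2(miss), P8(miss)}
  N4 x:[-2,14] y:[-17,-9] z:[-28/3,5/3] -> miss, prune

Visited [0, 3, 1, 5, 4]. Tests: 5 box, 1 leaf. Nearest: miss.

== RESULT ==
1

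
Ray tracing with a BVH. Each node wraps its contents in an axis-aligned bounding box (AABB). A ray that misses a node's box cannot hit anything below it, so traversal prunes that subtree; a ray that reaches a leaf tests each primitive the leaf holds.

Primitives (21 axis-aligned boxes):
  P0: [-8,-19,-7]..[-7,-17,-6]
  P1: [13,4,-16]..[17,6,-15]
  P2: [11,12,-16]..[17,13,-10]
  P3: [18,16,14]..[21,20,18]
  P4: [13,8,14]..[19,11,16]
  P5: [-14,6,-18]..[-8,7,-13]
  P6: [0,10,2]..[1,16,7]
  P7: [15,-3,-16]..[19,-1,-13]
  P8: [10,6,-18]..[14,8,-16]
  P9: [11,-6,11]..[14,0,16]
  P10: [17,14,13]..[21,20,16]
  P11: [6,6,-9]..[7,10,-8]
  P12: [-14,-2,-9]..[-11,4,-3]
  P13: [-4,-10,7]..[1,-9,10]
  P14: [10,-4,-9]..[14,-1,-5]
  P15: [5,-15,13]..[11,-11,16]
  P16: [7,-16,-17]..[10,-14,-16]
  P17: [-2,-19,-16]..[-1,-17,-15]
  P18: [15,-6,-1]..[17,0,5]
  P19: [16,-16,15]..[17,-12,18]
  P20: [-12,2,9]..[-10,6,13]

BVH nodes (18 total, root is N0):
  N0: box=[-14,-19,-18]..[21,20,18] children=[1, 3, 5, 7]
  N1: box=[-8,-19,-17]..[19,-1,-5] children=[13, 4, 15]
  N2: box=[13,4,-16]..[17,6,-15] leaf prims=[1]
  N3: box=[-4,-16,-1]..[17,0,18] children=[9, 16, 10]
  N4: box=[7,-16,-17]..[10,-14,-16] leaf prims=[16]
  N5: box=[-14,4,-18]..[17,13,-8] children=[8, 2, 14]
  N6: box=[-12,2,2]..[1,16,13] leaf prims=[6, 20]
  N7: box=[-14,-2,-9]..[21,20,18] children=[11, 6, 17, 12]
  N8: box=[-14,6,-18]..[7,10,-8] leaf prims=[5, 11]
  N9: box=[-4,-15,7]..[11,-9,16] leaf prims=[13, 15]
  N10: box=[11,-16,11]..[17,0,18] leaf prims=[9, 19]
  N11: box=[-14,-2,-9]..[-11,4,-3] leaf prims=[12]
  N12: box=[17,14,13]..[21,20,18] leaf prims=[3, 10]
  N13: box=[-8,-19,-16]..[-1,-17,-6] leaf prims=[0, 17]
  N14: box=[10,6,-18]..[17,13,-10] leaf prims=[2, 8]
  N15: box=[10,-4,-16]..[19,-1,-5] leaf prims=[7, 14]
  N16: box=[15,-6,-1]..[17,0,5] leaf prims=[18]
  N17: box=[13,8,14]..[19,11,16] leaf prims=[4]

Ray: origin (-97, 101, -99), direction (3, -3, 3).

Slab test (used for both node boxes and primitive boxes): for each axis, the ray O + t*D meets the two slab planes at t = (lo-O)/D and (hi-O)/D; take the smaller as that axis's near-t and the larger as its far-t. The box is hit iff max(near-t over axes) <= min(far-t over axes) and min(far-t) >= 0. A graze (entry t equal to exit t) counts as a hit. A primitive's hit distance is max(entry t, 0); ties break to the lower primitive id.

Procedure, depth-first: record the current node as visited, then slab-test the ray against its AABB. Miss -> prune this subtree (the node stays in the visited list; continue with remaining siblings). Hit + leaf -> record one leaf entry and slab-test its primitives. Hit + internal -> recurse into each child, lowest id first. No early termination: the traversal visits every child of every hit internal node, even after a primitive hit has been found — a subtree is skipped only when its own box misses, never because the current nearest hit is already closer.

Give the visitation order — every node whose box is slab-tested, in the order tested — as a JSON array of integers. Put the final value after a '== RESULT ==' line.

Trace the traversal:
N0 x:[83/3,118/3] y:[27,40] z:[27,39] -> hit [83/3,39], descend [1, 3, 5, 7]
  N1 x:[89/3,116/3] y:[34,40] z:[82/3,94/3] -> miss, prune
  N3 x:[31,38] y:[101/3,39] z:[98/3,39] -> hit [101/3,38], descend [9, 10, 16]
    N9 x:[31,36] y:[110/3,116/3] z:[106/3,115/3] -> miss, prune
    N10 x:[36,38] y:[101/3,39] z:[110/3,39] -> hit [110/3,38] leaf, test {P9(miss), P19@t=38}
    N16 x:[112/3,38] y:[101/3,107/3] z:[98/3,104/3] -> miss, prune
  N5 x:[83/3,38] y:[88/3,97/3] z:[27,91/3] -> hit [88/3,91/3], descend [2, 8, 14]
    N2 x:[110/3,38] y:[95/3,97/3] z:[83/3,28] -> miss, prune
    N8 x:[83/3,104/3] y:[91/3,95/3] z:[27,91/3] -> hit [91/3,91/3] leaf, test {P5(miss), P11(miss)}
    N14 x:[107/3,38] y:[88/3,95/3] z:[27,89/3] -> miss, prune
  N7 x:[83/3,118/3] y:[27,103/3] z:[30,39] -> hit [30,103/3], descend [6, 11, 12, 17]
    N6 x:[85/3,98/3] y:[85/3,33] z:[101/3,112/3] -> miss, prune
    N11 x:[83/3,86/3] y:[97/3,103/3] z:[30,32] -> miss, prune
    N12 x:[38,118/3] y:[27,29] z:[112/3,39] -> miss, prune
    N17 x:[110/3,116/3] y:[30,31] z:[113/3,115/3] -> miss, prune

15 AABB tests over nodes [0, 1, 3, 9, 10, 16, 5, 2, 8, 14, 7, 6, 11, 12, 17]; 2 leaves entered; closest P19.

== RESULT ==
[0, 1, 3, 9, 10, 16, 5, 2, 8, 14, 7, 6, 11, 12, 17]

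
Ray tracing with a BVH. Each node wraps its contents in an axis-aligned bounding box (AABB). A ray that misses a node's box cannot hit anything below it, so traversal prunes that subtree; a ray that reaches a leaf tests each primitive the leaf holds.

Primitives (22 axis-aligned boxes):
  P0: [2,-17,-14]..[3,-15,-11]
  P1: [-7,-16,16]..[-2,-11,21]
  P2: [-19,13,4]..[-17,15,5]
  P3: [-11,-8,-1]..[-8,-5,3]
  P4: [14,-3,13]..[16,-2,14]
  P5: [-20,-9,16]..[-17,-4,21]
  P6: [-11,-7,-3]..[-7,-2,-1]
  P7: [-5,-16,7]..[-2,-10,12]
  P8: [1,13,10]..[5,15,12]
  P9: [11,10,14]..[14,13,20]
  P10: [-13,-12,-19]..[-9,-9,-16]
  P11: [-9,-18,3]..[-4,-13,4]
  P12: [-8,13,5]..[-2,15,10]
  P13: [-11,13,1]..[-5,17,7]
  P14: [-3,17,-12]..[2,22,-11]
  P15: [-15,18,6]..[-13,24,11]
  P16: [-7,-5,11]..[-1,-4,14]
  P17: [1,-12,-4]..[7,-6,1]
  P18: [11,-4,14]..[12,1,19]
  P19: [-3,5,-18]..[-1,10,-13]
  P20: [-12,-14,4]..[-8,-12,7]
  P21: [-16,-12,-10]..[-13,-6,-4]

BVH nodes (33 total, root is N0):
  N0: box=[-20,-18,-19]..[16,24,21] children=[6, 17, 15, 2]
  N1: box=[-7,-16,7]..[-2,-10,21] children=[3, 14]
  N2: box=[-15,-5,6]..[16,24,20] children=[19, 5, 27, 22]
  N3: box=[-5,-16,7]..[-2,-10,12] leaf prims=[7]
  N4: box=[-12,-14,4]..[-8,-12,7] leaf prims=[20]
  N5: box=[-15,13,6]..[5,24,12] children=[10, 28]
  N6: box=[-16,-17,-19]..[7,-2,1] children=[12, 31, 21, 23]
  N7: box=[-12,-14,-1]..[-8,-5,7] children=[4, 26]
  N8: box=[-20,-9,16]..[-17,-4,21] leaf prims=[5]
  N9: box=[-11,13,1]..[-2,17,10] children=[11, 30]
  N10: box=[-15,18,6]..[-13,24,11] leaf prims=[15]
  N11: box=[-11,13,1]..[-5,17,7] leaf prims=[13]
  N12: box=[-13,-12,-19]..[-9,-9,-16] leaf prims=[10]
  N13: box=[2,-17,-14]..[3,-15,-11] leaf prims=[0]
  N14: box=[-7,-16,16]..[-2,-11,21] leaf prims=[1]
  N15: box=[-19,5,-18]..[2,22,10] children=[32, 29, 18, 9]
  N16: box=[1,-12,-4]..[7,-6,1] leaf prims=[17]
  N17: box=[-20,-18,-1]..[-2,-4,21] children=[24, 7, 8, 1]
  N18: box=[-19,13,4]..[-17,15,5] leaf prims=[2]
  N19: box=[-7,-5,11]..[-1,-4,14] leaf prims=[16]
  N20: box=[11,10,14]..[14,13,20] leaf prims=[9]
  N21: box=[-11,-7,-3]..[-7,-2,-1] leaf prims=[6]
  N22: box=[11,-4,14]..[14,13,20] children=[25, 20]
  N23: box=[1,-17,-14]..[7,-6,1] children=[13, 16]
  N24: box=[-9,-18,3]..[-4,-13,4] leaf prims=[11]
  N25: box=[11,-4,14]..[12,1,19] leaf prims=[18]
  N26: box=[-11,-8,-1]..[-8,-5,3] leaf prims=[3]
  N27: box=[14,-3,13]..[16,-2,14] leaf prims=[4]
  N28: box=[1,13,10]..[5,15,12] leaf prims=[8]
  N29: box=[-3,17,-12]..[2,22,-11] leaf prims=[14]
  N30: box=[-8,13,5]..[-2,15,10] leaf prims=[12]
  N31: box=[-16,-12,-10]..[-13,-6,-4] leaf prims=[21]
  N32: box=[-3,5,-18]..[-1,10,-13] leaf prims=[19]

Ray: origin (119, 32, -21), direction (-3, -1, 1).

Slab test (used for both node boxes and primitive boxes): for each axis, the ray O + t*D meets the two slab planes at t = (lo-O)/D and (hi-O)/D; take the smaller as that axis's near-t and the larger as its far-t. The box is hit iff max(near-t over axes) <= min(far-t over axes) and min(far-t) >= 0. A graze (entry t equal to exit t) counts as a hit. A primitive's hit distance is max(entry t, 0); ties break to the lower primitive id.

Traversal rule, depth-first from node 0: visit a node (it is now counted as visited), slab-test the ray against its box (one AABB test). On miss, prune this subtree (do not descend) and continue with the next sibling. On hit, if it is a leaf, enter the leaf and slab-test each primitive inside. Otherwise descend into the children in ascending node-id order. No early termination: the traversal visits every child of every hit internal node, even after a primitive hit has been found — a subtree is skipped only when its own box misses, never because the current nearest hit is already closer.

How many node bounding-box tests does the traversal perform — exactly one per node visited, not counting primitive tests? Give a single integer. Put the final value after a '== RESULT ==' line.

Traverse from the root:
N0 x:[103/3,139/3] y:[8,50] z:[2,42] -> hit [103/3,42], descend [2, 6, 15, 17]
  N2 x:[103/3,134/3] y:[8,37] z:[27,41] -> hit [103/3,37], descend [5, 19, 22, 27]
    N5 x:[38,134/3] y:[8,19] z:[27,33] -> miss, prune
    N19 x:[40,42] y:[36,37] z:[32,35] -> miss, prune
    N22 x:[35,36] y:[19,36] z:[35,41] -> hit [35,36], descend [20, 25]
      N20 x:[35,36] y:[19,22] z:[35,41] -> miss, prune
      N25 x:[107/3,36] y:[31,36] z:[35,40] -> hit [107/3,36] leaf, test {P18@t=107/3}
    N27 x:[103/3,35] y:[34,35] z:[34,35] -> hit [103/3,35] leaf, test {P4@t=103/3}
  N6 x:[112/3,45] y:[34,49] z:[2,22] -> miss, prune
  N15 x:[39,46] y:[10,27] z:[3,31] -> miss, prune
  N17 x:[121/3,139/3] y:[36,50] z:[20,42] -> hit [121/3,42], descend [1, 7, 8, 24]
    N1 x:[121/3,42] y:[42,48] z:[28,42] -> hit [42,42], descend [3, 14]
      N3 x:[121/3,124/3] y:[42,48] z:[28,33] -> miss, prune
      N14 x:[121/3,42] y:[43,48] z:[37,42] -> miss, prune
    N7 x:[127/3,131/3] y:[37,46] z:[20,28] -> miss, prune
    N8 x:[136/3,139/3] y:[36,41] z:[37,42] -> miss, prune
    N24 x:[41,128/3] y:[45,50] z:[24,25] -> miss, prune

order=[0, 2, 5, 19, 22, 20, 25, 27, 6, 15, 17, 1, 3, 14, 7, 8, 24]  |boxes|=17  |leaves|=2  hit=P4

== RESULT ==
17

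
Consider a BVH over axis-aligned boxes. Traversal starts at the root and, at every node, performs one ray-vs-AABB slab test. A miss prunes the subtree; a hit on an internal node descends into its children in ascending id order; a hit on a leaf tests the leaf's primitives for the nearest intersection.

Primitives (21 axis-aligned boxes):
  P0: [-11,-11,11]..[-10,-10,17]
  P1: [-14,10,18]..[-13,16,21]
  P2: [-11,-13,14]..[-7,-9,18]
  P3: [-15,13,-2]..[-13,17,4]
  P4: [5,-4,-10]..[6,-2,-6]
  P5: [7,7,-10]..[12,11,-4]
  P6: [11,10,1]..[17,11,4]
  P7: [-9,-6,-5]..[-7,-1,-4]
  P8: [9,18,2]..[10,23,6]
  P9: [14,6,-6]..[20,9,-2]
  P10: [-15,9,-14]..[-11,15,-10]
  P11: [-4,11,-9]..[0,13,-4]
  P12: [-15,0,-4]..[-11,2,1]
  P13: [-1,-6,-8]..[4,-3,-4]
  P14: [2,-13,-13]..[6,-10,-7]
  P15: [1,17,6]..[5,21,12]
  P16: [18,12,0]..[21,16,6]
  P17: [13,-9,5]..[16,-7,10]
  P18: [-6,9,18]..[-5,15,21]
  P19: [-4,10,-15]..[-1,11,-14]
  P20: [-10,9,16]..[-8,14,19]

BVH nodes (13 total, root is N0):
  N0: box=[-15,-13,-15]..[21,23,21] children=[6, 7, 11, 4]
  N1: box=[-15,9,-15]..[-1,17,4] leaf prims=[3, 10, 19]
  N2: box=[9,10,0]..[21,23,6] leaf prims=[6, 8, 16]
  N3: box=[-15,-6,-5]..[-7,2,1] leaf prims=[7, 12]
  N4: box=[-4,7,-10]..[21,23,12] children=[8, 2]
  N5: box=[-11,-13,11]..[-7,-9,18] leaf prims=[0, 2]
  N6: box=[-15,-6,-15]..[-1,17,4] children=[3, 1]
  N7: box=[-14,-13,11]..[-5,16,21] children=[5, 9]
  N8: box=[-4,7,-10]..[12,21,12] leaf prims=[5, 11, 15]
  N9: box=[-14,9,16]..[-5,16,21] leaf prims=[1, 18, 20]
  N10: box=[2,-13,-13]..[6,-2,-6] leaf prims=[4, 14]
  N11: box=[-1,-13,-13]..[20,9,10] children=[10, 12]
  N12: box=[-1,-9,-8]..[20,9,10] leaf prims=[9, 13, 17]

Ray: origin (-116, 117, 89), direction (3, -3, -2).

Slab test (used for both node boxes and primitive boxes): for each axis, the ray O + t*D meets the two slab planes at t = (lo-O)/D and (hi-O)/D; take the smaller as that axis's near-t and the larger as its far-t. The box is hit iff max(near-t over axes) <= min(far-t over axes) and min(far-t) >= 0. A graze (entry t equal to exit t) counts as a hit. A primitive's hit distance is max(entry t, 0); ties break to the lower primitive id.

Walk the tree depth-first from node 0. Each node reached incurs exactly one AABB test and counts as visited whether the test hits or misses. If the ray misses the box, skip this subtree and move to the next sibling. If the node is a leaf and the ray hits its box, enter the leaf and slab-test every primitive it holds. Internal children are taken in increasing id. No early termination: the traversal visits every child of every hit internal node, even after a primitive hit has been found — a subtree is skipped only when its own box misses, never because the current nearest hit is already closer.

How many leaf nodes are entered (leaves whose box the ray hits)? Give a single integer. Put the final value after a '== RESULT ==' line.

Traverse from the root:
N0 x:[101/3,137/3] y:[94/3,130/3] z:[34,52] -> hit [34,130/3], descend [4, 6, 7, 11]
  N4 x:[112/3,137/3] y:[94/3,110/3] z:[77/2,99/2] -> miss, prune
  N6 x:[101/3,115/3] y:[100/3,41] z:[85/2,52] -> miss, prune
  N7 x:[34,37] y:[101/3,130/3] z:[34,39] -> hit [34,37], descend [5, 9]
    N5 x:[35,109/3] y:[42,130/3] z:[71/2,39] -> miss, prune
    N9 x:[34,37] y:[101/3,36] z:[34,73/2] -> hit [34,36] leaf, test {P1@t=34, P18(miss), P20@t=106/3}
  N11 x:[115/3,136/3] y:[36,130/3] z:[79/2,51] -> hit [79/2,130/3], descend [10, 12]
    N10 x:[118/3,122/3] y:[119/3,130/3] z:[95/2,51] -> miss, prune
    N12 x:[115/3,136/3] y:[36,42] z:[79/2,97/2] -> hit [79/2,42] leaf, test {P9(miss), P13(miss), P17(miss)}

Visited [0, 4, 6, 7, 5, 9, 11, 10, 12]. Tests: 9 box, 2 leaf. Nearest: P1.

== RESULT ==
2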